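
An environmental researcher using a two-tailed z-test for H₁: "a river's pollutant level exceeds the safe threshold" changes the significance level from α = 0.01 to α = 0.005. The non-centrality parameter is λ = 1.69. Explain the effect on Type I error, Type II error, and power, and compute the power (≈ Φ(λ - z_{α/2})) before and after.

Decreasing α from 0.01 to 0.005:
• Type I error rate decreases (α is the Type I rate by definition).
• Critical value moves from z_{α/2} = 2.576 to 2.807, so power = Φ(λ - z_{α/2}) goes from Φ(1.69 - 2.576) = 0.188 to Φ(1.69 - 2.807) = 0.132.
• Type II error rate β = 1 - power therefore increases (0.812 → 0.868).
Appropriate when false positives are costly — here, shutting down a compliant factory unnecessarily.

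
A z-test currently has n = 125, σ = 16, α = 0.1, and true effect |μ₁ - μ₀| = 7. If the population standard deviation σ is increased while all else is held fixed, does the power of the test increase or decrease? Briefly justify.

Power decreases: a larger σ inflates the standard error σ/√n, pulling the sampling distribution under H₁ back toward the critical value.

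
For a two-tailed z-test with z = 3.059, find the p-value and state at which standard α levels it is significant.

p = 2·P(Z > |3.059|) = 2·(1 - Φ(3.059)) ≈ 0.0022. Significant at α = 0.1; Significant at α = 0.05; Significant at α = 0.01.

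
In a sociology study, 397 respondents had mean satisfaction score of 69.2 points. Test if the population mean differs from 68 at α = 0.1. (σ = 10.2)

z = (x̄ - μ₀)/(σ/√n) = (69.2 - 68)/(10.2/√397) = 2.344. Critical value: ±1.645. Since |2.344| > 1.645, Reject H₀.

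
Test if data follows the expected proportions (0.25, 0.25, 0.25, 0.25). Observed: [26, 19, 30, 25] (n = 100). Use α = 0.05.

Expected: [25.0, 25.0, 25.0, 25.0]. χ² = 2.48. df = 3, critical = 7.815. Fail to reject H₀.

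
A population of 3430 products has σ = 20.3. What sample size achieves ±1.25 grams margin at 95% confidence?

Without FPC: n₀ = (1.96×20.3/1.25)² = 1013.174. With FPC: n = n₀N/(n₀+N-1) = 782.3 → n = 783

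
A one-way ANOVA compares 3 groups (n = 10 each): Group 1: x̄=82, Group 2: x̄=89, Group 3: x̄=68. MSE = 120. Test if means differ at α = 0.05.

Grand mean = 79.67. SS_between = 2286.67, MS_between = 1143.33. F = 9.528, F_crit ≈ 3.354. Reject H₀.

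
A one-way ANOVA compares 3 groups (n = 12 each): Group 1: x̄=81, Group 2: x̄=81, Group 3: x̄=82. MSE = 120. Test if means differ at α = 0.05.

Grand mean = 81.33. SS_between = 8.0, MS_between = 4.0. F = 0.033, F_crit ≈ 3.285. Fail to reject H₀.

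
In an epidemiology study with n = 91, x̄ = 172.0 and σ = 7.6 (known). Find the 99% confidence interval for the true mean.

CI = x̄ ± z*(σ/√n) = 172.0 ± 2.576(7.6/√91) = 172.0 ± 2.05 = (169.95, 174.05)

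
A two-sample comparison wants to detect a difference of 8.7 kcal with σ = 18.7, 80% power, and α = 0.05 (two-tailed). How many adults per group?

n per group = 2(z_α/2 + z_β)²σ²/d² = 2×(1.96 + 0.84)²×18.7²/8.7² = 72.4 → n = 73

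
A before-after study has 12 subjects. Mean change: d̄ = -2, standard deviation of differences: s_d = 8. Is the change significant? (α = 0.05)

t = d̄/(s_d/√n) = -2/(8/√12) = -0.866. df = 11, critical t = ±2.201. Fail to reject H₀.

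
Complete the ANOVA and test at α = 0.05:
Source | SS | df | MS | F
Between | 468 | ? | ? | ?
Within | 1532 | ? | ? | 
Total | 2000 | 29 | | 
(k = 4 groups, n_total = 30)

df_between = 3, df_within = 26. MS_between = 156.0, MS_within = 58.92. F = 2.648, F_crit ≈ 2.975. Fail to reject H₀.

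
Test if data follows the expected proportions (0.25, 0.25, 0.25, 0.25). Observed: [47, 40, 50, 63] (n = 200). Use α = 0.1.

Expected: [50.0, 50.0, 50.0, 50.0]. χ² = 5.56. df = 3, critical = 6.251. Fail to reject H₀.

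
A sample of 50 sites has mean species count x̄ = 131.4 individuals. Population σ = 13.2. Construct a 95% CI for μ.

CI = x̄ ± z*(σ/√n) = 131.4 ± 1.96(13.2/√50) = 131.4 ± 3.66 = (127.74, 135.06)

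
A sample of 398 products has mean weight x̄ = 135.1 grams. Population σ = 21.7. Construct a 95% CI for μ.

CI = x̄ ± z*(σ/√n) = 135.1 ± 1.96(21.7/√398) = 135.1 ± 2.13 = (132.97, 137.23)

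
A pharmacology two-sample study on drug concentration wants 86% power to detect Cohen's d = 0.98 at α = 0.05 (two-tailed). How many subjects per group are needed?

z_{α/2} = 1.96, z_β = Φ⁻¹(0.86) = 1.08. For large effect (d = 0.98): n per group = 2(z_{α/2} + z_β)²/d² = 2(1.96 + 1.08)²/0.98² = 19.2 → 20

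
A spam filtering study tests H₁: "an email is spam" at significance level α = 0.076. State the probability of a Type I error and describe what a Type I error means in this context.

P(Type I error) = α = 0.076. A Type I error is rejecting H₀ when H₀ is actually true (false positive) — here, concluding that an email is spam when in fact this is not the case. Consequence: a legitimate email is sent to the spam folder and the user misses it.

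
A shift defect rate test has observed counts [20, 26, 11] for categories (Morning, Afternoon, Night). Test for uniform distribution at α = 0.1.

Expected = 19 each. χ² = Σ(O-E)²/E = 6.0. df = 2, critical value = 4.605. Reject H₀.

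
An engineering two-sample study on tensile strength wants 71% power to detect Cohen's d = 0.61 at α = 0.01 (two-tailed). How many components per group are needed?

z_{α/2} = 2.576, z_β = Φ⁻¹(0.71) = 0.553. For medium effect (d = 0.61): n per group = 2(z_{α/2} + z_β)²/d² = 2(2.576 + 0.553)²/0.61² = 52.6 → 53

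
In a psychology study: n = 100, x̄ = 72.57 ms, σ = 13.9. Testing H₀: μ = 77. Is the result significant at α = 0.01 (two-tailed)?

z = (72.57 - 77)/(13.9/√100) = -3.187. Since |z| > 2.576, significant at α = 0.01.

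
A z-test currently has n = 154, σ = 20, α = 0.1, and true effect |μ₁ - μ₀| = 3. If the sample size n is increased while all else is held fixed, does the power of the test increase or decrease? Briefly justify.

Power increases: a larger n shrinks the standard error σ/√n, moving the sampling distribution under H₁ further from the critical value.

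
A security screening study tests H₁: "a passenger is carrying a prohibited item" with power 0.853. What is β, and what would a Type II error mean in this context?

β = 1 - power = 1 - 0.853 = 0.147. A Type II error is failing to reject H₀ when H₀ is false (false negative) — here, failing to conclude that a passenger is carrying a prohibited item when in fact it is true. Consequence: letting a prohibited item through — security breach.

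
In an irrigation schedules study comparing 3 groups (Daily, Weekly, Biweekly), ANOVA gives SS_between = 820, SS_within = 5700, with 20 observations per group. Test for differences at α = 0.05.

df_between = 2, df_within = 57. F = MS_between/MS_within = 410.0/100.0 = 4.1. F_crit ≈ 3.159. Reject H₀. At least one mean differs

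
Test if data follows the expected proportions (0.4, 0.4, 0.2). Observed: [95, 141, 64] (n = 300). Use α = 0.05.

Expected: [120.0, 120.0, 60.0]. χ² = 9.15. df = 2, critical = 5.991. Reject H₀.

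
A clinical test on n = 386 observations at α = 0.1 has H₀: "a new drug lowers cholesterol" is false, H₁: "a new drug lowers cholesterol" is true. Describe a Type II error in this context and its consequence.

Type II error: failing to reject H₀ when it is false — concluding that a new drug lowers cholesterol is not supported when in fact it is. Consequence: shelving an effective drug — patients miss out on a treatment that would have helped.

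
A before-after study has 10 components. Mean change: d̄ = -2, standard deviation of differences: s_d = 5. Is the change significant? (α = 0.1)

t = d̄/(s_d/√n) = -2/(5/√10) = -1.265. df = 9, critical t = ±1.833. Fail to reject H₀.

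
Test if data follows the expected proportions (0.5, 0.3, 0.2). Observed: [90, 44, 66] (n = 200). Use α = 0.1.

Expected: [100.0, 60.0, 40.0]. χ² = 22.167. df = 2, critical = 4.605. Reject H₀.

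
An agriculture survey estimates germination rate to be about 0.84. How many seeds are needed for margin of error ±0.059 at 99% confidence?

n = z²p(1-p)/E² = 2.576²×0.84×0.16/0.059² = 256.2 → n = 257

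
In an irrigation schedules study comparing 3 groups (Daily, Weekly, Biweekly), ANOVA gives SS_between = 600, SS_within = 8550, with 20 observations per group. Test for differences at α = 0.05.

df_between = 2, df_within = 57. F = MS_between/MS_within = 300.0/150.0 = 2.0. F_crit ≈ 3.159. Fail to reject H₀.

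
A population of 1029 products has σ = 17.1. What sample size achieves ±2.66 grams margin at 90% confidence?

Without FPC: n₀ = (1.645×17.1/2.66)² = 111.831. With FPC: n = n₀N/(n₀+N-1) = 101.0 → n = 101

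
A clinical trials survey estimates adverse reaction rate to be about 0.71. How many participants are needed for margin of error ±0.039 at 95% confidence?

n = z²p(1-p)/E² = 1.96²×0.71×0.29/0.039² = 520.04 → n = 521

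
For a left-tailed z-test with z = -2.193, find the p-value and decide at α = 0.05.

p = P(Z < -2.193) = Φ(-2.193) ≈ 0.0142. Since p < 0.05, reject H₀ (significant) at α = 0.05.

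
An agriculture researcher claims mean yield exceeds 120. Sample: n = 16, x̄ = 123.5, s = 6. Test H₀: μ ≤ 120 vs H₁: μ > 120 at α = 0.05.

t = (123.5 - 120)/(6/√16) = 2.333, df = 15. Critical t = 1.753. Reject H₀.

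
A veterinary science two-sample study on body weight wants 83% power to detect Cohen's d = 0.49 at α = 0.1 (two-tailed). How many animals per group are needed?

z_{α/2} = 1.645, z_β = Φ⁻¹(0.83) = 0.954. For small effect (d = 0.49): n per group = 2(z_{α/2} + z_β)²/d² = 2(1.645 + 0.954)²/0.49² = 56.3 → 57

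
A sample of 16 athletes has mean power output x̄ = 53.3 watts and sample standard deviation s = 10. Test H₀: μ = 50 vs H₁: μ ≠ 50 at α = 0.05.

t = (x̄ - μ₀)/(s/√n) = (53.3 - 50)/(10/√16) = 1.32. df = 15, critical t = ±2.131. Fail to reject H₀.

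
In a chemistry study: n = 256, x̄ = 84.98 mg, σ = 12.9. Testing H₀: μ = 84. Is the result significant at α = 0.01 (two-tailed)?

z = (84.98 - 84)/(12.9/√256) = 1.216. Since |z| ≤ 2.576, not significant at α = 0.01.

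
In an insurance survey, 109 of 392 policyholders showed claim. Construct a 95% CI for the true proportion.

p̂ = 0.278. CI = p̂ ± z*√(p̂(1-p̂)/n) = (0.234, 0.322)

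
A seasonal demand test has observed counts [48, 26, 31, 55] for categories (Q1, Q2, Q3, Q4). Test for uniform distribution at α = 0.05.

Expected = 40 each. χ² = Σ(O-E)²/E = 14.15. df = 3, critical value = 7.815. Reject H₀.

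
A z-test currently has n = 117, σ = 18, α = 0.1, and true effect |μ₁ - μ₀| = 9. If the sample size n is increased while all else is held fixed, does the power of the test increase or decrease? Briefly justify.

Power increases: a larger n shrinks the standard error σ/√n, moving the sampling distribution under H₁ further from the critical value.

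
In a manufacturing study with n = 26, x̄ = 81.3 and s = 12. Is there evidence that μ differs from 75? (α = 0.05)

t = (x̄ - μ₀)/(s/√n) = (81.3 - 75)/(12/√26) = 2.677. df = 25, critical t = ±2.06. Reject H₀.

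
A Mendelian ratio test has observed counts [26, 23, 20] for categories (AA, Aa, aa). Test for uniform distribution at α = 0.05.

Expected = 23 each. χ² = Σ(O-E)²/E = 0.783. df = 2, critical value = 5.991. Fail to reject H₀.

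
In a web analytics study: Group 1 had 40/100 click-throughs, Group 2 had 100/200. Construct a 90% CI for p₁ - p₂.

p̂₁ = 0.4, p̂₂ = 0.5. Difference = -0.1. CI = (-0.199, -0.001)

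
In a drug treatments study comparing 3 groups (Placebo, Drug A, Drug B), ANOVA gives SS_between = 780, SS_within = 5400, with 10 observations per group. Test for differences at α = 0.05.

df_between = 2, df_within = 27. F = MS_between/MS_within = 390.0/200.0 = 1.95. F_crit ≈ 3.354. Fail to reject H₀.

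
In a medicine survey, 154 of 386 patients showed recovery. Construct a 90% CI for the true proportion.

p̂ = 0.399. CI = p̂ ± z*√(p̂(1-p̂)/n) = (0.358, 0.44)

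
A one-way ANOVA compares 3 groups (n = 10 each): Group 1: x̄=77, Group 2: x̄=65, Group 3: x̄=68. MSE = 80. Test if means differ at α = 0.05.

Grand mean = 70.0. SS_between = 780.0, MS_between = 390.0. F = 4.875, F_crit ≈ 3.354. Reject H₀.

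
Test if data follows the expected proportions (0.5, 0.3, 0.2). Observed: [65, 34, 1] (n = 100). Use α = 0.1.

Expected: [50.0, 30.0, 20.0]. χ² = 23.083. df = 2, critical = 4.605. Reject H₀.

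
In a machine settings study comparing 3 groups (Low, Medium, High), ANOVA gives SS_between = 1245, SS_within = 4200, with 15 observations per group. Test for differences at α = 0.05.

df_between = 2, df_within = 42. F = MS_between/MS_within = 622.5/100.0 = 6.225. F_crit ≈ 3.22. Reject H₀. At least one mean differs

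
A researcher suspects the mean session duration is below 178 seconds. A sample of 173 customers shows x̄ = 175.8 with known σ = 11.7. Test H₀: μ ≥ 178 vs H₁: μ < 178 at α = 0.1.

z = -2.473. Critical value: -1.28. Reject H₀.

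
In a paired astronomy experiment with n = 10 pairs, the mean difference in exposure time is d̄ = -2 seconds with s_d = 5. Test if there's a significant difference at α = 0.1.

t = d̄/(s_d/√n) = -2/(5/√10) = -1.265. df = 9, critical t = ±1.833. Fail to reject H₀.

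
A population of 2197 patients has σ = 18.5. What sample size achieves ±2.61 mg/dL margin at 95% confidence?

Without FPC: n₀ = (1.96×18.5/2.61)² = 193.008. With FPC: n = n₀N/(n₀+N-1) = 177.5 → n = 178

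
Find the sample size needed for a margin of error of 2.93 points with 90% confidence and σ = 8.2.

n = (z*σ/E)² = (1.645×8.2/2.93)² = 21.2 → n = 22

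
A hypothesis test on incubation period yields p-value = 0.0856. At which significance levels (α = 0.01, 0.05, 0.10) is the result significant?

p = 0.0856. Significant at: α = 0.1.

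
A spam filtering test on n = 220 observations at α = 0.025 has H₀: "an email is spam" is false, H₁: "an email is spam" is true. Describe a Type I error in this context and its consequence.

Type I error: rejecting H₀ when it is true — concluding that an email is spam when in fact it is not. Consequence: a legitimate email is sent to the spam folder and the user misses it.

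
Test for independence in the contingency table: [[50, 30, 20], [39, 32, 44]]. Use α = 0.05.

χ² = 9.423. df = 2, critical = 5.991. Reject H₀. Variables are dependent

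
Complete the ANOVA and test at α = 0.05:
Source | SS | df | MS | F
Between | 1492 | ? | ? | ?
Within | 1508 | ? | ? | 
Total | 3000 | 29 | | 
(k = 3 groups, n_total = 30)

df_between = 2, df_within = 27. MS_between = 746.0, MS_within = 55.85. F = 13.357, F_crit ≈ 3.354. Reject H₀.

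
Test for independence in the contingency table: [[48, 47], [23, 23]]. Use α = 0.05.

χ² = 0.003. df = 1, critical = 3.841. Fail to reject H₀. No evidence of dependence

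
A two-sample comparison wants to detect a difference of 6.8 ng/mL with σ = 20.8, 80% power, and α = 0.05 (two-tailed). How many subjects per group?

n per group = 2(z_α/2 + z_β)²σ²/d² = 2×(1.96 + 0.84)²×20.8²/6.8² = 146.7 → n = 147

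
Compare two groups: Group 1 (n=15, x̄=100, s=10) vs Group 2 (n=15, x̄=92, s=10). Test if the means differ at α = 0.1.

Pooled sp = 10.0. t = 2.191, df = 28. Critical t = ±1.701. Reject H₀.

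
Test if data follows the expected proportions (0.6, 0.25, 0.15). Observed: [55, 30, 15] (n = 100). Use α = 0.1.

Expected: [60.0, 25.0, 15.0]. χ² = 1.417. df = 2, critical = 4.605. Fail to reject H₀.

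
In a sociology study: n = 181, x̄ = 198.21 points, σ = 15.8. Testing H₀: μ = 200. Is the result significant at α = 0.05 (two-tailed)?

z = (198.21 - 200)/(15.8/√181) = -1.524. Since |z| ≤ 1.96, not significant at α = 0.05.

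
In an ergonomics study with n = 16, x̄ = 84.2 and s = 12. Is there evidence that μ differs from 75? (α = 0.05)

t = (x̄ - μ₀)/(s/√n) = (84.2 - 75)/(12/√16) = 3.067. df = 15, critical t = ±2.131. Reject H₀.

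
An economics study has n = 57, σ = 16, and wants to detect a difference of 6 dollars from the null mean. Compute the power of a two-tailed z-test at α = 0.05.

SE = σ/√n = 16/√57 = 2.119. Non-centrality λ = d/SE = 6/2.119 = 2.831. Power ≈ Φ(λ - z_{α/2}) = Φ(2.831 - 1.96) = Φ(0.871) = 0.808.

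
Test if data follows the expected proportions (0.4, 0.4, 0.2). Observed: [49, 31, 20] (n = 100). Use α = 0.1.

Expected: [40.0, 40.0, 20.0]. χ² = 4.05. df = 2, critical = 4.605. Fail to reject H₀.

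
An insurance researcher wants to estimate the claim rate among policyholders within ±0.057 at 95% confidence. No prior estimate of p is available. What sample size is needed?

Conservative approach: use p = 0.5 (maximizes p(1-p) = 0.25). n = z²(0.25)/E² = 1.96²×0.25/0.057² = 295.6 → n = 296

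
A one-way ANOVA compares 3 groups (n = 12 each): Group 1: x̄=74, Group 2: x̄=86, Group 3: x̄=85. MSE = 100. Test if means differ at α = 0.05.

Grand mean = 81.67. SS_between = 1064.0, MS_between = 532.0. F = 5.32, F_crit ≈ 3.285. Reject H₀.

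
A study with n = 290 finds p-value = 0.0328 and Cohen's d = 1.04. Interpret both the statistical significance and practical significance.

Statistically significant (p = 0.0328 < 0.05). Cohen's d = 1.04 indicates a large effect size. Both statistical and practical significance should be considered.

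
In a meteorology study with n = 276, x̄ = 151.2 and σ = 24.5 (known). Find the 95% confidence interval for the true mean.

CI = x̄ ± z*(σ/√n) = 151.2 ± 1.96(24.5/√276) = 151.2 ± 2.89 = (148.31, 154.09)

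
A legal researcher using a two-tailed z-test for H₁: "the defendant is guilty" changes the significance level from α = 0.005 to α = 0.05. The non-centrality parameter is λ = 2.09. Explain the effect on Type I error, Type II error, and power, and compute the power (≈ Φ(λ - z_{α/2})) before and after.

Increasing α from 0.005 to 0.05:
• Type I error rate increases (α is the Type I rate by definition).
• Critical value moves from z_{α/2} = 2.807 to 1.96, so power = Φ(λ - z_{α/2}) goes from Φ(2.09 - 2.807) = 0.237 to Φ(2.09 - 1.96) = 0.552.
• Type II error rate β = 1 - power therefore decreases (0.763 → 0.448).
Appropriate when false negatives are costly — here, acquitting a guilty person.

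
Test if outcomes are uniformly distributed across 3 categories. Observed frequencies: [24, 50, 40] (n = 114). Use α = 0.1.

Expected = 38 each. χ² = Σ(O-E)²/E = 9.053. df = 2, critical value = 4.605. Reject H₀.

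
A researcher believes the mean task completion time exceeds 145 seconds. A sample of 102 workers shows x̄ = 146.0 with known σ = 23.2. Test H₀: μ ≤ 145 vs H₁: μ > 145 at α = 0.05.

z = 0.435. Critical value: 1.645. Fail to reject H₀.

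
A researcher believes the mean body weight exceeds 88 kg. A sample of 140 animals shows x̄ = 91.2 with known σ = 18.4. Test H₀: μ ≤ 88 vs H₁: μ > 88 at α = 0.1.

z = 2.058. Critical value: 1.28. Reject H₀.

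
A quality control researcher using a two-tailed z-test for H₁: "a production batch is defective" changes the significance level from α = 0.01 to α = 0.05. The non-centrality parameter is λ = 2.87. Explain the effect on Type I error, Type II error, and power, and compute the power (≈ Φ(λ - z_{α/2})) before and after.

Increasing α from 0.01 to 0.05:
• Type I error rate increases (α is the Type I rate by definition).
• Critical value moves from z_{α/2} = 2.576 to 1.96, so power = Φ(λ - z_{α/2}) goes from Φ(2.87 - 2.576) = 0.616 to Φ(2.87 - 1.96) = 0.819.
• Type II error rate β = 1 - power therefore decreases (0.384 → 0.181).
Appropriate when false negatives are costly — here, shipping a defective batch — faulty products reach customers.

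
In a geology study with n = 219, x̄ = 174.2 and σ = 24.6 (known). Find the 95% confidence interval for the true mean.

CI = x̄ ± z*(σ/√n) = 174.2 ± 1.96(24.6/√219) = 174.2 ± 3.26 = (170.94, 177.46)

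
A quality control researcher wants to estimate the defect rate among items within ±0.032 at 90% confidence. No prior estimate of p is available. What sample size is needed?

Conservative approach: use p = 0.5 (maximizes p(1-p) = 0.25). n = z²(0.25)/E² = 1.645²×0.25/0.032² = 660.7 → n = 661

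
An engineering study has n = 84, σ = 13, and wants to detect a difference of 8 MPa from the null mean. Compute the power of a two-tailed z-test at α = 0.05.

SE = σ/√n = 13/√84 = 1.418. Non-centrality λ = d/SE = 8/1.418 = 5.64. Power ≈ Φ(λ - z_{α/2}) = Φ(5.64 - 1.96) = Φ(3.68) = 1.0.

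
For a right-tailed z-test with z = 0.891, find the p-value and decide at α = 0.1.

p = P(Z > 0.891) = 1 - Φ(0.891) ≈ 0.1865. Since p ≥ 0.1, fail to reject H₀ (not significant) at α = 0.1.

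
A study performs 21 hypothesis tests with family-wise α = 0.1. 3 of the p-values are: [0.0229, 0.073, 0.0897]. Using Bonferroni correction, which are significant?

Bonferroni α = 0.1/21 = 0.00476. None of the given p-values are significant.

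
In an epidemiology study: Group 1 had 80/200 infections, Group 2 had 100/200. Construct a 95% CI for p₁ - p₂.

p̂₁ = 0.4, p̂₂ = 0.5. Difference = -0.1. CI = (-0.197, -0.003)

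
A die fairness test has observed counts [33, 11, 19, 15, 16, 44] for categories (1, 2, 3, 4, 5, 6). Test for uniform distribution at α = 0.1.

Expected = 23 each. χ² = Σ(O-E)²/E = 35.391. df = 5, critical value = 9.236. Reject H₀.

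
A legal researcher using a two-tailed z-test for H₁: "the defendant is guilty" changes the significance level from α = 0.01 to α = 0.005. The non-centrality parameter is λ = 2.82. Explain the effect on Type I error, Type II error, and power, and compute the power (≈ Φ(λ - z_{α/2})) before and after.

Decreasing α from 0.01 to 0.005:
• Type I error rate decreases (α is the Type I rate by definition).
• Critical value moves from z_{α/2} = 2.576 to 2.807, so power = Φ(λ - z_{α/2}) goes from Φ(2.82 - 2.576) = 0.596 to Φ(2.82 - 2.807) = 0.505.
• Type II error rate β = 1 - power therefore increases (0.404 → 0.495).
Appropriate when false positives are costly — here, convicting an innocent person.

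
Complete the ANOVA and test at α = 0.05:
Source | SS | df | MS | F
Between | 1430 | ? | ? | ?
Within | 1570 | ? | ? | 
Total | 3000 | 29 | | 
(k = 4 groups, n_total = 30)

df_between = 3, df_within = 26. MS_between = 476.67, MS_within = 60.38. F = 7.894, F_crit ≈ 2.975. Reject H₀.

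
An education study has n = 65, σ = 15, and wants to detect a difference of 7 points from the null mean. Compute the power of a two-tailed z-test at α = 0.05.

SE = σ/√n = 15/√65 = 1.861. Non-centrality λ = d/SE = 7/1.861 = 3.762. Power ≈ Φ(λ - z_{α/2}) = Φ(3.762 - 1.96) = Φ(1.802) = 0.964.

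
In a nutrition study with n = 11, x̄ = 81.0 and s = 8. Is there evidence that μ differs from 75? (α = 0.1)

t = (x̄ - μ₀)/(s/√n) = (81.0 - 75)/(8/√11) = 2.487. df = 10, critical t = ±1.812. Reject H₀.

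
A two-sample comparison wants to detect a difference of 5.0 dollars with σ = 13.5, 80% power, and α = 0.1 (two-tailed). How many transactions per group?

n per group = 2(z_α/2 + z_β)²σ²/d² = 2×(1.645 + 0.84)²×13.5²/5.0² = 90.03 → n = 91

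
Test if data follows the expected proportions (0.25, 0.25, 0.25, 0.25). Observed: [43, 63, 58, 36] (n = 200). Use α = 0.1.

Expected: [50.0, 50.0, 50.0, 50.0]. χ² = 9.56. df = 3, critical = 6.251. Reject H₀.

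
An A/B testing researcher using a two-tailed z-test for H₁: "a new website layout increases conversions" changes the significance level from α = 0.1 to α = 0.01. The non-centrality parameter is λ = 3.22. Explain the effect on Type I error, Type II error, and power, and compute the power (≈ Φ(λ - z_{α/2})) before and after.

Decreasing α from 0.1 to 0.01:
• Type I error rate decreases (α is the Type I rate by definition).
• Critical value moves from z_{α/2} = 1.645 to 2.576, so power = Φ(λ - z_{α/2}) goes from Φ(3.22 - 1.645) = 0.942 to Φ(3.22 - 2.576) = 0.74.
• Type II error rate β = 1 - power therefore increases (0.058 → 0.26).
Appropriate when false positives are costly — here, rolling out a layout that doesn't actually help — wasted engineering effort.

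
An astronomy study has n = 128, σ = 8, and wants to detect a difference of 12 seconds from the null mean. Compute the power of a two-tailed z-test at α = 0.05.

SE = σ/√n = 8/√128 = 0.707. Non-centrality λ = d/SE = 12/0.707 = 16.971. Power ≈ Φ(λ - z_{α/2}) = Φ(16.971 - 1.96) = Φ(15.011) = 1.0.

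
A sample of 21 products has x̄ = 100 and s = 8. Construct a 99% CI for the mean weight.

CI = x̄ ± t*(s/√n) = 100 ± 2.845(8/√21) = (95.03, 104.97)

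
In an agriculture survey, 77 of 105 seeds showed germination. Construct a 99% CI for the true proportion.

p̂ = 0.733. CI = p̂ ± z*√(p̂(1-p̂)/n) = (0.622, 0.845)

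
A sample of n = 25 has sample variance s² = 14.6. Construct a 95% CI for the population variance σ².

df = 24. χ²_{0.025} = 39.364, χ²_{0.975} = 12.401. CI for σ² = ((n-1)s²/χ²_{α/2}, (n-1)s²/χ²_{1-α/2}) = (24·14.6/39.364, 24·14.6/12.401) = (8.9, 28.26)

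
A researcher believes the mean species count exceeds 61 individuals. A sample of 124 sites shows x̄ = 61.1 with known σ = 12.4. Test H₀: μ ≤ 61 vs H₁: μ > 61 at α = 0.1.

z = 0.09. Critical value: 1.28. Fail to reject H₀.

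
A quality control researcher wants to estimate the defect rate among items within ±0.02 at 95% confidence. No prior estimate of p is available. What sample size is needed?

Conservative approach: use p = 0.5 (maximizes p(1-p) = 0.25). n = z²(0.25)/E² = 1.96²×0.25/0.02² = 2401.0 → n = 2401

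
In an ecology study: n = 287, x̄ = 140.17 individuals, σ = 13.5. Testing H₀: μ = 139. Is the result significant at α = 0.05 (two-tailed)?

z = (140.17 - 139)/(13.5/√287) = 1.468. Since |z| ≤ 1.96, not significant at α = 0.05.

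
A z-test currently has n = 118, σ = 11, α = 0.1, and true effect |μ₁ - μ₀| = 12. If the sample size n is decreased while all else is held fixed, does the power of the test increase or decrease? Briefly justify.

Power decreases: a smaller n inflates the standard error σ/√n, pulling the sampling distribution under H₁ back toward the critical value.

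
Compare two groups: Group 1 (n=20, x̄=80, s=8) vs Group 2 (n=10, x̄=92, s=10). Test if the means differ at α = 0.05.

Pooled sp = 8.69. t = -3.564, df = 28. Critical t = ±2.048. Reject H₀.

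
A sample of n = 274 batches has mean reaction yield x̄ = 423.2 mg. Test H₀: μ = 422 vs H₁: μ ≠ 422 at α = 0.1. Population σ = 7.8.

z = (x̄ - μ₀)/(σ/√n) = (423.2 - 422)/(7.8/√274) = 2.547. Critical value: ±1.645. Since |2.547| > 1.645, Reject H₀.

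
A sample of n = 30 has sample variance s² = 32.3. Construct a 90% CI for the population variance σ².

df = 29. χ²_{0.05} = 42.557, χ²_{0.95} = 17.708. CI for σ² = ((n-1)s²/χ²_{α/2}, (n-1)s²/χ²_{1-α/2}) = (29·32.3/42.557, 29·32.3/17.708) = (22.01, 52.9)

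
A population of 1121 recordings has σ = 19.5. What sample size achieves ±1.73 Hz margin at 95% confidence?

Without FPC: n₀ = (1.96×19.5/1.73)² = 488.078. With FPC: n = n₀N/(n₀+N-1) = 340.2 → n = 341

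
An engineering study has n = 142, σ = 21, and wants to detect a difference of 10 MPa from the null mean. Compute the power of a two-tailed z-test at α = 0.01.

SE = σ/√n = 21/√142 = 1.762. Non-centrality λ = d/SE = 10/1.762 = 5.674. Power ≈ Φ(λ - z_{α/2}) = Φ(5.674 - 2.576) = Φ(3.098) = 0.999.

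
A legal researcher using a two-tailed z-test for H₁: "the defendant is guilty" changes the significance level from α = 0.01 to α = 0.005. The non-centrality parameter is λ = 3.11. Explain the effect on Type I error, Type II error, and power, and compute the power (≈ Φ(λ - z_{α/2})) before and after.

Decreasing α from 0.01 to 0.005:
• Type I error rate decreases (α is the Type I rate by definition).
• Critical value moves from z_{α/2} = 2.576 to 2.807, so power = Φ(λ - z_{α/2}) goes from Φ(3.11 - 2.576) = 0.703 to Φ(3.11 - 2.807) = 0.619.
• Type II error rate β = 1 - power therefore increases (0.297 → 0.381).
Appropriate when false positives are costly — here, convicting an innocent person.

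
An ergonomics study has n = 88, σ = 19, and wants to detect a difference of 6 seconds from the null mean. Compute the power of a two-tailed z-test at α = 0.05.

SE = σ/√n = 19/√88 = 2.025. Non-centrality λ = d/SE = 6/2.025 = 2.962. Power ≈ Φ(λ - z_{α/2}) = Φ(2.962 - 1.96) = Φ(1.002) = 0.842.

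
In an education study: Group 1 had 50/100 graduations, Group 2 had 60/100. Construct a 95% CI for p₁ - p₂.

p̂₁ = 0.5, p̂₂ = 0.6. Difference = -0.1. CI = (-0.237, 0.037)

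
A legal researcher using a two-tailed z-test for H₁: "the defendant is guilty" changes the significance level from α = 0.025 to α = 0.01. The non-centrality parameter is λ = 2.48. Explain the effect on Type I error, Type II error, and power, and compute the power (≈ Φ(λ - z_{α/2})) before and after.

Decreasing α from 0.025 to 0.01:
• Type I error rate decreases (α is the Type I rate by definition).
• Critical value moves from z_{α/2} = 2.241 to 2.576, so power = Φ(λ - z_{α/2}) goes from Φ(2.48 - 2.241) = 0.594 to Φ(2.48 - 2.576) = 0.462.
• Type II error rate β = 1 - power therefore increases (0.406 → 0.538).
Appropriate when false positives are costly — here, convicting an innocent person.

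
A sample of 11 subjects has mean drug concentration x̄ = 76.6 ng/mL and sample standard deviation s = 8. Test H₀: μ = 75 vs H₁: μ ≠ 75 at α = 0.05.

t = (x̄ - μ₀)/(s/√n) = (76.6 - 75)/(8/√11) = 0.663. df = 10, critical t = ±2.228. Fail to reject H₀.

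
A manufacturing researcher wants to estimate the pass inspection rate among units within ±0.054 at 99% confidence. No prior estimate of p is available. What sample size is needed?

Conservative approach: use p = 0.5 (maximizes p(1-p) = 0.25). n = z²(0.25)/E² = 2.576²×0.25/0.054² = 568.9 → n = 569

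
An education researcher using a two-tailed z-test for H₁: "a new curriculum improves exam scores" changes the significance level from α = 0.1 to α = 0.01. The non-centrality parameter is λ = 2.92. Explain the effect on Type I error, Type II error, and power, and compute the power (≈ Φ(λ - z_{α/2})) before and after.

Decreasing α from 0.1 to 0.01:
• Type I error rate decreases (α is the Type I rate by definition).
• Critical value moves from z_{α/2} = 1.645 to 2.576, so power = Φ(λ - z_{α/2}) goes from Φ(2.92 - 1.645) = 0.899 to Φ(2.92 - 2.576) = 0.635.
• Type II error rate β = 1 - power therefore increases (0.101 → 0.365).
Appropriate when false positives are costly — here, adopting a curriculum that gives no real benefit — disruption for nothing.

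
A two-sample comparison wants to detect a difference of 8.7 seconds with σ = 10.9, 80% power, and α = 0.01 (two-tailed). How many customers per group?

n per group = 2(z_α/2 + z_β)²σ²/d² = 2×(2.576 + 0.84)²×10.9²/8.7² = 36.6 → n = 37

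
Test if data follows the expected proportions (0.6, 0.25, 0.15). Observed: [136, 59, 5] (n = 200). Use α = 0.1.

Expected: [120.0, 50.0, 30.0]. χ² = 24.587. df = 2, critical = 4.605. Reject H₀.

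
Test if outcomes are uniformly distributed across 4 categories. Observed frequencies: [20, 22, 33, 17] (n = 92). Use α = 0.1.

Expected = 23 each. χ² = Σ(O-E)²/E = 6.348. df = 3, critical value = 6.251. Reject H₀.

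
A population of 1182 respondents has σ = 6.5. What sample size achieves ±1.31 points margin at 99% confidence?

Without FPC: n₀ = (2.576×6.5/1.31)² = 163.371. With FPC: n = n₀N/(n₀+N-1) = 143.6 → n = 144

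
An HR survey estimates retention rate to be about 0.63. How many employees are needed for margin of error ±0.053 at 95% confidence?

n = z²p(1-p)/E² = 1.96²×0.63×0.37/0.053² = 318.8 → n = 319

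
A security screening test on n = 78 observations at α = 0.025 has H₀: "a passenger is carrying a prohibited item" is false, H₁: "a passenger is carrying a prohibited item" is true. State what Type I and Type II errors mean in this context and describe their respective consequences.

Type I (false positive): concluding that a passenger is carrying a prohibited item when it is not — detaining an innocent passenger — delay and inconvenience. Type II (false negative): failing to conclude that a passenger is carrying a prohibited item when it is — letting a prohibited item through — security breach. Which is costlier depends on domain priorities and is a judgement call rather than a statistical fact.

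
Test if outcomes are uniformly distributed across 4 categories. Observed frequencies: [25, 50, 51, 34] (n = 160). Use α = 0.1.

Expected = 40 each. χ² = Σ(O-E)²/E = 12.05. df = 3, critical value = 6.251. Reject H₀.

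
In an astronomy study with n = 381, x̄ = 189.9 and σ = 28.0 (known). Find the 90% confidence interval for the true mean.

CI = x̄ ± z*(σ/√n) = 189.9 ± 1.645(28.0/√381) = 189.9 ± 2.36 = (187.54, 192.26)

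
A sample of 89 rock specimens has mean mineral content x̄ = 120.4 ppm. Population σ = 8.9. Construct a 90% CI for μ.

CI = x̄ ± z*(σ/√n) = 120.4 ± 1.645(8.9/√89) = 120.4 ± 1.55 = (118.85, 121.95)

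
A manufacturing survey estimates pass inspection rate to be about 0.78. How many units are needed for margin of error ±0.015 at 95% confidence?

n = z²p(1-p)/E² = 1.96²×0.78×0.22/0.015² = 2929.9 → n = 2930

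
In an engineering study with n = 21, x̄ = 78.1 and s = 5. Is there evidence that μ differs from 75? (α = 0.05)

t = (x̄ - μ₀)/(s/√n) = (78.1 - 75)/(5/√21) = 2.841. df = 20, critical t = ±2.086. Reject H₀.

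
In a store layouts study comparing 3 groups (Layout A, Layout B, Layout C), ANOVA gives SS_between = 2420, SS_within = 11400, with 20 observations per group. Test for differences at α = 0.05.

df_between = 2, df_within = 57. F = MS_between/MS_within = 1210.0/200.0 = 6.05. F_crit ≈ 3.159. Reject H₀. At least one mean differs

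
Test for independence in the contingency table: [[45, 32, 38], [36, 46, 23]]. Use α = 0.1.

χ² = 6.761. df = 2, critical = 4.605. Reject H₀. Variables are dependent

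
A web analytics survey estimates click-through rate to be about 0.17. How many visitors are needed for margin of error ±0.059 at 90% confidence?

n = z²p(1-p)/E² = 1.645²×0.17×0.83/0.059² = 109.7 → n = 110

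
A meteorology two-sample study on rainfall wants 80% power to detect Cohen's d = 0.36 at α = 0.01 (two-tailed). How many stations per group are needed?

z_{α/2} = 2.576, z_β = Φ⁻¹(0.8) = 0.842. For small effect (d = 0.36): n per group = 2(z_{α/2} + z_β)²/d² = 2(2.576 + 0.842)²/0.36² = 180.3 → 181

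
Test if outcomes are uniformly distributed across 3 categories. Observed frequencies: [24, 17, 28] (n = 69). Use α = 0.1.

Expected = 23 each. χ² = Σ(O-E)²/E = 2.696. df = 2, critical value = 4.605. Fail to reject H₀.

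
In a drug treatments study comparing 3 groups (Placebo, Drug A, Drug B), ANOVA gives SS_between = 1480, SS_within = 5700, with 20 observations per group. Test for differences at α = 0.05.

df_between = 2, df_within = 57. F = MS_between/MS_within = 740.0/100.0 = 7.4. F_crit ≈ 3.159. Reject H₀. At least one mean differs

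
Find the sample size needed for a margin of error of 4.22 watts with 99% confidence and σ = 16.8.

n = (z*σ/E)² = (2.576×16.8/4.22)² = 105.2 → n = 106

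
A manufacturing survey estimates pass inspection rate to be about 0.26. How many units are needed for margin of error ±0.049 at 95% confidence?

n = z²p(1-p)/E² = 1.96²×0.26×0.74/0.049² = 307.8 → n = 308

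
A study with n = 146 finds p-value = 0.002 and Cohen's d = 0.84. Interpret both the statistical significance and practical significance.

Statistically significant (p = 0.002 < 0.05). Cohen's d = 0.84 indicates a large effect size. Both statistical and practical significance should be considered.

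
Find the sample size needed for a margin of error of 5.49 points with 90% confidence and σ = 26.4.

n = (z*σ/E)² = (1.645×26.4/5.49)² = 62.6 → n = 63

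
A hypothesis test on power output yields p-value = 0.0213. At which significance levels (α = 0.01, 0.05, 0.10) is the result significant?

p = 0.0213. Significant at: α = 0.05, 0.1.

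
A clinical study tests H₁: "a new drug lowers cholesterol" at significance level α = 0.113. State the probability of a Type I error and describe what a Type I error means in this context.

P(Type I error) = α = 0.113. A Type I error is rejecting H₀ when H₀ is actually true (false positive) — here, concluding that a new drug lowers cholesterol when in fact this is not the case. Consequence: approving an ineffective drug — patients take a useless medication and may skip effective alternatives.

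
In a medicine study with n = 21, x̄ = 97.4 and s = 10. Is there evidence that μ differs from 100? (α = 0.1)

t = (x̄ - μ₀)/(s/√n) = (97.4 - 100)/(10/√21) = -1.191. df = 20, critical t = ±1.725. Fail to reject H₀.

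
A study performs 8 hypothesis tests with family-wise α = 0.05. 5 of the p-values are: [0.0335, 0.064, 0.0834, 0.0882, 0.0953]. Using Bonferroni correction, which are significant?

Bonferroni α = 0.05/8 = 0.00625. None of the given p-values are significant.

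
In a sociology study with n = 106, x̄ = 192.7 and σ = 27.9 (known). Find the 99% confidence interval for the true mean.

CI = x̄ ± z*(σ/√n) = 192.7 ± 2.576(27.9/√106) = 192.7 ± 6.98 = (185.72, 199.68)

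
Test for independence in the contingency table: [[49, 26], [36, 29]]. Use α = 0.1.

χ² = 1.445. df = 1, critical = 2.706. Fail to reject H₀. No evidence of dependence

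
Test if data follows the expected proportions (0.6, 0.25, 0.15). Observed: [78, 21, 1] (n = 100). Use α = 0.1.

Expected: [60.0, 25.0, 15.0]. χ² = 19.107. df = 2, critical = 4.605. Reject H₀.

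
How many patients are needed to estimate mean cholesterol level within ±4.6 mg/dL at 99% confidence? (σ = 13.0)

n = (z*σ/E)² = (2.576×13.0/4.6)² = 53.0 → n = 53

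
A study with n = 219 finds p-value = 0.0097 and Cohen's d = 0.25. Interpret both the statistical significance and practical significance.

Statistically significant (p = 0.0097 < 0.05). Cohen's d = 0.25 indicates a small effect size. Both statistical and practical significance should be considered.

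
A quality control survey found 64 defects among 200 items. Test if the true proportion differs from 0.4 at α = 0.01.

p̂ = 0.32, p₀ = 0.4. z = (p̂ - p₀)/√(p₀(1-p₀)/n) = -2.309. Critical: ±2.576. Fail to reject H₀.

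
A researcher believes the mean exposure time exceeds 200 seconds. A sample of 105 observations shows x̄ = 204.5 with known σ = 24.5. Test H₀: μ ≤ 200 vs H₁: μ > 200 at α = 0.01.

z = 1.882. Critical value: 2.33. Fail to reject H₀.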